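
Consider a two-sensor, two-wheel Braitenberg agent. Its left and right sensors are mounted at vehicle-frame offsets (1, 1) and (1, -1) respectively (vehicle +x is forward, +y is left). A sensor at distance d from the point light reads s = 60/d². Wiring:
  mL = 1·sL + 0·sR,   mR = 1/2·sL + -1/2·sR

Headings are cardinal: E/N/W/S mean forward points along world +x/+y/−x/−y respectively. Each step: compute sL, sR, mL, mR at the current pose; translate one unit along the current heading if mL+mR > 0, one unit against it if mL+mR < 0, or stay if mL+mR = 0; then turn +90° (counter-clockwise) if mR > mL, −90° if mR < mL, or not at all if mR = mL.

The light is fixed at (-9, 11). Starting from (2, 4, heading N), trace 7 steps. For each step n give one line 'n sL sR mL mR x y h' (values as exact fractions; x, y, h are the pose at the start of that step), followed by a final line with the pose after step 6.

0 15/34 1/3 15/34 11/204 2 4 N
1 60/169 60/193 60/169 720/32617 2 5 E
2 30/109 6/17 30/109 -72/1853 3 5 S
3 12/37 60/157 12/37 -168/5809 3 4 W
4 15/34 1/3 15/34 11/204 2 4 N
5 60/169 60/193 60/169 720/32617 2 5 E
6 30/109 6/17 30/109 -72/1853 3 5 S
final 3 4 W

n=0: pose=(2,4,N); sL=15/34, sR=1/3; mL=15/34, mR=11/204; mL+mR=101/204 → advance +1; mR−mL=-79/204 → turn -1·90°
n=1: pose=(2,5,E); sL=60/169, sR=60/193; mL=60/169, mR=720/32617; mL+mR=12300/32617 → advance +1; mR−mL=-10860/32617 → turn -1·90°
n=2: pose=(3,5,S); sL=30/109, sR=6/17; mL=30/109, mR=-72/1853; mL+mR=438/1853 → advance +1; mR−mL=-582/1853 → turn -1·90°
n=3: pose=(3,4,W); sL=12/37, sR=60/157; mL=12/37, mR=-168/5809; mL+mR=1716/5809 → advance +1; mR−mL=-2052/5809 → turn -1·90°
n=4: pose=(2,4,N); sL=15/34, sR=1/3; mL=15/34, mR=11/204; mL+mR=101/204 → advance +1; mR−mL=-79/204 → turn -1·90°
n=5: pose=(2,5,E); sL=60/169, sR=60/193; mL=60/169, mR=720/32617; mL+mR=12300/32617 → advance +1; mR−mL=-10860/32617 → turn -1·90°
n=6: pose=(3,5,S); sL=30/109, sR=6/17; mL=30/109, mR=-72/1853; mL+mR=438/1853 → advance +1; mR−mL=-582/1853 → turn -1·90°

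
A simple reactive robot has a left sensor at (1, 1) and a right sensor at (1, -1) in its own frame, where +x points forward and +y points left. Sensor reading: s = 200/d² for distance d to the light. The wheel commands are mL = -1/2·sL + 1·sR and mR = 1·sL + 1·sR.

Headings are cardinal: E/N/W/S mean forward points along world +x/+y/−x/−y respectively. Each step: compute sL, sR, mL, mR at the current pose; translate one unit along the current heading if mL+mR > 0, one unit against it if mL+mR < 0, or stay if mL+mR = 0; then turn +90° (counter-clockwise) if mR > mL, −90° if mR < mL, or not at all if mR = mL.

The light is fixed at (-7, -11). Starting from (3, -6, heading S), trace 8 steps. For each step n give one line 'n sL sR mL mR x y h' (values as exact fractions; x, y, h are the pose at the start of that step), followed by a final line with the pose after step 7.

n=0: pose=(3,-6,S); sL=200/137, sR=200/97; mL=17700/13289, mR=46800/13289; mL+mR=64500/13289 → advance +1; mR−mL=300/137 → turn +1·90°
n=1: pose=(3,-7,E); sL=100/73, sR=20/13; mL=810/949, mR=2760/949; mL+mR=3570/949 → advance +1; mR−mL=150/73 → turn +1·90°
n=2: pose=(4,-7,N); sL=8/5, sR=200/169; mL=324/845, mR=2352/845; mL+mR=2676/845 → advance +1; mR−mL=12/5 → turn +1·90°
n=3: pose=(4,-6,W); sL=50/29, sR=25/17; mL=300/493, mR=1575/493; mL+mR=1875/493 → advance +1; mR−mL=75/29 → turn +1·90°
n=4: pose=(3,-6,S); sL=200/137, sR=200/97; mL=17700/13289, mR=46800/13289; mL+mR=64500/13289 → advance +1; mR−mL=300/137 → turn +1·90°
n=5: pose=(3,-7,E); sL=100/73, sR=20/13; mL=810/949, mR=2760/949; mL+mR=3570/949 → advance +1; mR−mL=150/73 → turn +1·90°
n=6: pose=(4,-7,N); sL=8/5, sR=200/169; mL=324/845, mR=2352/845; mL+mR=2676/845 → advance +1; mR−mL=12/5 → turn +1·90°
n=7: pose=(4,-6,W); sL=50/29, sR=25/17; mL=300/493, mR=1575/493; mL+mR=1875/493 → advance +1; mR−mL=75/29 → turn +1·90°

0 200/137 200/97 17700/13289 46800/13289 3 -6 S
1 100/73 20/13 810/949 2760/949 3 -7 E
2 8/5 200/169 324/845 2352/845 4 -7 N
3 50/29 25/17 300/493 1575/493 4 -6 W
4 200/137 200/97 17700/13289 46800/13289 3 -6 S
5 100/73 20/13 810/949 2760/949 3 -7 E
6 8/5 200/169 324/845 2352/845 4 -7 N
7 50/29 25/17 300/493 1575/493 4 -6 W
final 3 -6 S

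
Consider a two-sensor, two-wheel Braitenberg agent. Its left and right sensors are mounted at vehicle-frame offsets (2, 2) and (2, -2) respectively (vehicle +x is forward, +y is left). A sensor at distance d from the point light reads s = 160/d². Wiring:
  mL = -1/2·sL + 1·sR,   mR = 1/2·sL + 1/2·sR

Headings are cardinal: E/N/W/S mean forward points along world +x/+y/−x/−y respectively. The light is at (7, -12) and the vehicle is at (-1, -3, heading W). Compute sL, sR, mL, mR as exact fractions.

left sensor world pos  = (-3, -5); dL² = 149
right sensor world pos = (-3, -1); dR² = 221
sL = 160/149 = 160/149
sR = 160/221 = 160/221
mL = -1/2·sL + 1·sR = 6160/32929
mR = 1/2·sL + 1/2·sR = 29600/32929

160/149 160/221 6160/32929 29600/32929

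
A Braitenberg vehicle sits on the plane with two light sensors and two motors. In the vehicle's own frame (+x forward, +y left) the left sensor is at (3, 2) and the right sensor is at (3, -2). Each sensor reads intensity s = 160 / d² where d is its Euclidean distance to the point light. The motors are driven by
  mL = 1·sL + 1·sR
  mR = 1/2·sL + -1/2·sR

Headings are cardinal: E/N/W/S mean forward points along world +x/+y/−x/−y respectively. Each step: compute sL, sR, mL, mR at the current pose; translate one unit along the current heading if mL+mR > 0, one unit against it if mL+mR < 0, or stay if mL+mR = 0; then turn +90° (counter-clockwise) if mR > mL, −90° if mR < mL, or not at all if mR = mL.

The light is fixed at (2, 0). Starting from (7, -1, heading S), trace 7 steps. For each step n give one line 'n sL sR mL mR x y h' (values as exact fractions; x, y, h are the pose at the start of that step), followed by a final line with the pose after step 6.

0 32/13 32/5 576/65 -128/65 7 -1 S
1 8 40 48 -16 7 -2 W
2 32 160/37 1344/37 512/37 6 -2 N
3 16/5 80/29 864/145 32/145 6 -1 E
4 32/13 32/5 576/65 -128/65 7 -1 S
5 8 40 48 -16 7 -2 W
6 32 160/37 1344/37 512/37 6 -2 N
final 6 -1 E

n=0: pose=(7,-1,S); sL=32/13, sR=32/5; mL=576/65, mR=-128/65; mL+mR=448/65 → advance +1; mR−mL=-704/65 → turn -1·90°
n=1: pose=(7,-2,W); sL=8, sR=40; mL=48, mR=-16; mL+mR=32 → advance +1; mR−mL=-64 → turn -1·90°
n=2: pose=(6,-2,N); sL=32, sR=160/37; mL=1344/37, mR=512/37; mL+mR=1856/37 → advance +1; mR−mL=-832/37 → turn -1·90°
n=3: pose=(6,-1,E); sL=16/5, sR=80/29; mL=864/145, mR=32/145; mL+mR=896/145 → advance +1; mR−mL=-832/145 → turn -1·90°
n=4: pose=(7,-1,S); sL=32/13, sR=32/5; mL=576/65, mR=-128/65; mL+mR=448/65 → advance +1; mR−mL=-704/65 → turn -1·90°
n=5: pose=(7,-2,W); sL=8, sR=40; mL=48, mR=-16; mL+mR=32 → advance +1; mR−mL=-64 → turn -1·90°
n=6: pose=(6,-2,N); sL=32, sR=160/37; mL=1344/37, mR=512/37; mL+mR=1856/37 → advance +1; mR−mL=-832/37 → turn -1·90°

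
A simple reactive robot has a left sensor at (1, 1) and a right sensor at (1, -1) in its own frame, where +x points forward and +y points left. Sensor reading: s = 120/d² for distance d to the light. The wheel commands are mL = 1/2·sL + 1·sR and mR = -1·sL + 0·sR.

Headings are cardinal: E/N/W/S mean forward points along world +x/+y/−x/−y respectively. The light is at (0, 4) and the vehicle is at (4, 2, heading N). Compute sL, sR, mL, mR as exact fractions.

left sensor world pos  = (3, 3); dL² = 10
right sensor world pos = (5, 3); dR² = 26
sL = 120/10 = 12
sR = 120/26 = 60/13
mL = 1/2·sL + 1·sR = 138/13
mR = -1·sL + 0·sR = -12

12 60/13 138/13 -12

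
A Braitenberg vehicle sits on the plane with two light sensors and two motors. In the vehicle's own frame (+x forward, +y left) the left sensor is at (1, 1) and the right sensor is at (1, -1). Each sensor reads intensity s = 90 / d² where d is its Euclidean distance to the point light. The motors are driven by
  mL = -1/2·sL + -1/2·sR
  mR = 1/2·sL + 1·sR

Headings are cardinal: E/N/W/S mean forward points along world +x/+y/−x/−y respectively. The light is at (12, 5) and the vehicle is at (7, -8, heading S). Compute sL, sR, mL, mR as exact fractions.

45/106 45/116 -4995/12296 1845/3074

left sensor world pos  = (8, -9); dL² = 212
right sensor world pos = (6, -9); dR² = 232
sL = 90/212 = 45/106
sR = 90/232 = 45/116
mL = -1/2·sL + -1/2·sR = -4995/12296
mR = 1/2·sL + 1·sR = 1845/3074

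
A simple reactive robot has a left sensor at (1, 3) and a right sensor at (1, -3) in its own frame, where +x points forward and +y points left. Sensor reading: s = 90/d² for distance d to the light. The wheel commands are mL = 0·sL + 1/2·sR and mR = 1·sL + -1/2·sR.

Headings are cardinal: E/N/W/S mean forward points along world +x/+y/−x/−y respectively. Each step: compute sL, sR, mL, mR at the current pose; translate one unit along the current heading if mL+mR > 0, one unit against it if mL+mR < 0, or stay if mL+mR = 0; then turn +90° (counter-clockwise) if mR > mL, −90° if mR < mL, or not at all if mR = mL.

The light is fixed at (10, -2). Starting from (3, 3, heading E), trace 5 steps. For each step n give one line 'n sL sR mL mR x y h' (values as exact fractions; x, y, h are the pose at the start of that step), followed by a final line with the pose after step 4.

n=0: pose=(3,3,E); sL=9/10, sR=9/4; mL=9/8, mR=-9/40; mL+mR=9/10 → advance +1; mR−mL=-27/20 → turn -1·90°
n=1: pose=(4,3,S); sL=18/5, sR=90/97; mL=45/97, mR=1521/485; mL+mR=18/5 → advance +1; mR−mL=1296/485 → turn +1·90°
n=2: pose=(4,2,E); sL=45/37, sR=45/13; mL=45/26, mR=-495/962; mL+mR=45/37 → advance +1; mR−mL=-1080/481 → turn -1·90°
n=3: pose=(5,2,S); sL=90/13, sR=90/73; mL=45/73, mR=5985/949; mL+mR=90/13 → advance +1; mR−mL=5400/949 → turn +1·90°
n=4: pose=(5,1,E); sL=45/26, sR=45/8; mL=45/16, mR=-225/208; mL+mR=45/26 → advance +1; mR−mL=-405/104 → turn -1·90°

0 9/10 9/4 9/8 -9/40 3 3 E
1 18/5 90/97 45/97 1521/485 4 3 S
2 45/37 45/13 45/26 -495/962 4 2 E
3 90/13 90/73 45/73 5985/949 5 2 S
4 45/26 45/8 45/16 -225/208 5 1 E
final 6 1 S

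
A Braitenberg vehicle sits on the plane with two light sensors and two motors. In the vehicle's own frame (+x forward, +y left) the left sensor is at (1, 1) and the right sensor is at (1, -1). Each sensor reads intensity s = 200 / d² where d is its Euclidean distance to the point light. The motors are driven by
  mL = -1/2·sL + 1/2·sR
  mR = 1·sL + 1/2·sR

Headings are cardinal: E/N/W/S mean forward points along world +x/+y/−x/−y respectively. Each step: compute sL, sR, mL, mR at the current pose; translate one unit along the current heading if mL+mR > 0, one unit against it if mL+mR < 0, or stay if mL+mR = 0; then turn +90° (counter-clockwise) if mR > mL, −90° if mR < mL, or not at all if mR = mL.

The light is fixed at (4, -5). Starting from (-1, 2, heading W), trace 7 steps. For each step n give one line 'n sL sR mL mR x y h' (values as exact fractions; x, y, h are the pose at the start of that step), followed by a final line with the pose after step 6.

0 25/9 2 -7/18 34/9 -1 2 W
1 200/61 40/17 -480/1037 4620/1037 -2 2 S
2 100/37 4 24/37 174/37 -2 1 E
3 40/17 40/13 80/221 860/221 -1 1 N
4 25/9 2 -7/18 34/9 -1 2 W
5 200/61 40/17 -480/1037 4620/1037 -2 2 S
6 100/37 4 24/37 174/37 -2 1 E
final -1 1 N

n=0: pose=(-1,2,W); sL=25/9, sR=2; mL=-7/18, mR=34/9; mL+mR=61/18 → advance +1; mR−mL=25/6 → turn +1·90°
n=1: pose=(-2,2,S); sL=200/61, sR=40/17; mL=-480/1037, mR=4620/1037; mL+mR=4140/1037 → advance +1; mR−mL=300/61 → turn +1·90°
n=2: pose=(-2,1,E); sL=100/37, sR=4; mL=24/37, mR=174/37; mL+mR=198/37 → advance +1; mR−mL=150/37 → turn +1·90°
n=3: pose=(-1,1,N); sL=40/17, sR=40/13; mL=80/221, mR=860/221; mL+mR=940/221 → advance +1; mR−mL=60/17 → turn +1·90°
n=4: pose=(-1,2,W); sL=25/9, sR=2; mL=-7/18, mR=34/9; mL+mR=61/18 → advance +1; mR−mL=25/6 → turn +1·90°
n=5: pose=(-2,2,S); sL=200/61, sR=40/17; mL=-480/1037, mR=4620/1037; mL+mR=4140/1037 → advance +1; mR−mL=300/61 → turn +1·90°
n=6: pose=(-2,1,E); sL=100/37, sR=4; mL=24/37, mR=174/37; mL+mR=198/37 → advance +1; mR−mL=150/37 → turn +1·90°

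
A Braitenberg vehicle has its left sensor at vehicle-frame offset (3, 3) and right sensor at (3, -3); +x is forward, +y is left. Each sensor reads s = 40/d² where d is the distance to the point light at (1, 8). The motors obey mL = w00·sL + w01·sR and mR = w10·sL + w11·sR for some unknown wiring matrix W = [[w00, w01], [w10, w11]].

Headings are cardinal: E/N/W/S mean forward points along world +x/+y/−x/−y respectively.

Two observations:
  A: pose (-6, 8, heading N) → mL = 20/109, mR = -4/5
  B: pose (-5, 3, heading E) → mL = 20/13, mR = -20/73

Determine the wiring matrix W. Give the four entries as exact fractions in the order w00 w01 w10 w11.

obs A: pose=(-6,8,N) → sL=40/109, sR=8/5, mL=20/109, mR=-4/5
obs B: pose=(-5,3,E) → sL=40/13, sR=40/73, mL=20/13, mR=-20/73
sensor matrix S = [[40/109, 8/5], [40/13, 40/73]]; det S = -488448/103441
solve [mL_A; mL_B] = S·[w00; w01] and [mR_A; mR_B] = S·[w10; w11]:
  w00 = 1/2, w01 = 0, w10 = 0, w11 = -1/2

1/2 0 0 -1/2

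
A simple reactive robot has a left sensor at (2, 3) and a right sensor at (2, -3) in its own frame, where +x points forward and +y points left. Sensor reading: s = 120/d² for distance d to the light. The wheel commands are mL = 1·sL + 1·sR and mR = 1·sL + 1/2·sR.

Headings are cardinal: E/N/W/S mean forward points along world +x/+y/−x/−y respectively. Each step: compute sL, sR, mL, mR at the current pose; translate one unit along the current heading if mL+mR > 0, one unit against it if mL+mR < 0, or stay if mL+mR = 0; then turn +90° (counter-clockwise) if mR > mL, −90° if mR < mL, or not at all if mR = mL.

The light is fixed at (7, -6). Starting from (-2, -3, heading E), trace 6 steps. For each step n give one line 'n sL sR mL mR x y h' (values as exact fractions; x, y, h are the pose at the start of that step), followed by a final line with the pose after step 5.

n=0: pose=(-2,-3,E); sL=24/17, sR=120/49; mL=3216/833, mR=2196/833; mL+mR=5412/833 → advance +1; mR−mL=-60/49 → turn -1·90°
n=1: pose=(-1,-3,S); sL=60/13, sR=60/61; mL=4440/793, mR=4050/793; mL+mR=8490/793 → advance +1; mR−mL=-30/61 → turn -1·90°
n=2: pose=(-1,-4,W); sL=120/101, sR=24/25; mL=5424/2525, mR=4212/2525; mL+mR=9636/2525 → advance +1; mR−mL=-12/25 → turn -1·90°
n=3: pose=(-2,-4,N); sL=3/4, sR=30/13; mL=159/52, mR=99/52; mL+mR=129/26 → advance +1; mR−mL=-15/13 → turn -1·90°
n=4: pose=(-2,-3,E); sL=24/17, sR=120/49; mL=3216/833, mR=2196/833; mL+mR=5412/833 → advance +1; mR−mL=-60/49 → turn -1·90°
n=5: pose=(-1,-3,S); sL=60/13, sR=60/61; mL=4440/793, mR=4050/793; mL+mR=8490/793 → advance +1; mR−mL=-30/61 → turn -1·90°

0 24/17 120/49 3216/833 2196/833 -2 -3 E
1 60/13 60/61 4440/793 4050/793 -1 -3 S
2 120/101 24/25 5424/2525 4212/2525 -1 -4 W
3 3/4 30/13 159/52 99/52 -2 -4 N
4 24/17 120/49 3216/833 2196/833 -2 -3 E
5 60/13 60/61 4440/793 4050/793 -1 -3 S
final -1 -4 W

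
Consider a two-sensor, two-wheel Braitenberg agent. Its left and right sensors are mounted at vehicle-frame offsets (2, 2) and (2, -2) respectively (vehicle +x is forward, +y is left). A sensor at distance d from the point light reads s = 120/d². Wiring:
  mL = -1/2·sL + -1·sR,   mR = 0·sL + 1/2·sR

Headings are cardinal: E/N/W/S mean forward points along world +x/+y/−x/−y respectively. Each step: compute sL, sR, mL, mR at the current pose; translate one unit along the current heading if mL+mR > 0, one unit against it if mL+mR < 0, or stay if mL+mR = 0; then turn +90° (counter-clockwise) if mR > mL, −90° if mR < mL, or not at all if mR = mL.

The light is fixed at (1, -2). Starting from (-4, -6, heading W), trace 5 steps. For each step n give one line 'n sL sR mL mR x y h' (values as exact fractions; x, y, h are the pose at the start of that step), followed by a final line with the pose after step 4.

0 24/17 120/53 -2676/901 60/53 -4 -6 W
1 3 5/3 -19/6 5/6 -3 -6 S
2 24 120/29 -468/29 60/29 -3 -5 E
3 12/5 12 -66/5 6 -4 -5 N
4 24/17 120/53 -2676/901 60/53 -4 -6 W
final -3 -6 S

n=0: pose=(-4,-6,W); sL=24/17, sR=120/53; mL=-2676/901, mR=60/53; mL+mR=-1656/901 → advance -1; mR−mL=3696/901 → turn +1·90°
n=1: pose=(-3,-6,S); sL=3, sR=5/3; mL=-19/6, mR=5/6; mL+mR=-7/3 → advance -1; mR−mL=4 → turn +1·90°
n=2: pose=(-3,-5,E); sL=24, sR=120/29; mL=-468/29, mR=60/29; mL+mR=-408/29 → advance -1; mR−mL=528/29 → turn +1·90°
n=3: pose=(-4,-5,N); sL=12/5, sR=12; mL=-66/5, mR=6; mL+mR=-36/5 → advance -1; mR−mL=96/5 → turn +1·90°
n=4: pose=(-4,-6,W); sL=24/17, sR=120/53; mL=-2676/901, mR=60/53; mL+mR=-1656/901 → advance -1; mR−mL=3696/901 → turn +1·90°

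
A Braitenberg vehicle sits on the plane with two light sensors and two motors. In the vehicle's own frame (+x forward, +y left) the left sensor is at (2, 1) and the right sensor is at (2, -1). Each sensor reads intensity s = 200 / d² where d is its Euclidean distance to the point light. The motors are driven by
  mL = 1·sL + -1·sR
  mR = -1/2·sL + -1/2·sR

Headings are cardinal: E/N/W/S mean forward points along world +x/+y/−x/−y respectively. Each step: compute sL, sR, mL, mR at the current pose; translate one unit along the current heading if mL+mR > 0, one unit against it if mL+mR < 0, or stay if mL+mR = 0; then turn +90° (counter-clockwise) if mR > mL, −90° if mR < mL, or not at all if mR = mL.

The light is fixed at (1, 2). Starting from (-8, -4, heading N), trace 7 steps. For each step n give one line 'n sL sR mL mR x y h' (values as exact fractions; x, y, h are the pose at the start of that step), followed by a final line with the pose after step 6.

n=0: pose=(-8,-4,N); sL=50/29, sR=5/2; mL=-45/58, mR=-245/116; mL+mR=-335/116 → advance -1; mR−mL=-155/116 → turn -1·90°
n=1: pose=(-8,-5,E); sL=40/17, sR=200/113; mL=1120/1921, mR=-3960/1921; mL+mR=-2840/1921 → advance -1; mR−mL=-5080/1921 → turn -1·90°
n=2: pose=(-9,-5,S); sL=100/81, sR=100/101; mL=2000/8181, mR=-9100/8181; mL+mR=-7100/8181 → advance -1; mR−mL=-3700/2727 → turn -1·90°
n=3: pose=(-9,-4,W); sL=200/193, sR=200/169; mL=-4800/32617, mR=-36200/32617; mL+mR=-41000/32617 → advance -1; mR−mL=-31400/32617 → turn -1·90°
n=4: pose=(-8,-4,N); sL=50/29, sR=5/2; mL=-45/58, mR=-245/116; mL+mR=-335/116 → advance -1; mR−mL=-155/116 → turn -1·90°
n=5: pose=(-8,-5,E); sL=40/17, sR=200/113; mL=1120/1921, mR=-3960/1921; mL+mR=-2840/1921 → advance -1; mR−mL=-5080/1921 → turn -1·90°
n=6: pose=(-9,-5,S); sL=100/81, sR=100/101; mL=2000/8181, mR=-9100/8181; mL+mR=-7100/8181 → advance -1; mR−mL=-3700/2727 → turn -1·90°

0 50/29 5/2 -45/58 -245/116 -8 -4 N
1 40/17 200/113 1120/1921 -3960/1921 -8 -5 E
2 100/81 100/101 2000/8181 -9100/8181 -9 -5 S
3 200/193 200/169 -4800/32617 -36200/32617 -9 -4 W
4 50/29 5/2 -45/58 -245/116 -8 -4 N
5 40/17 200/113 1120/1921 -3960/1921 -8 -5 E
6 100/81 100/101 2000/8181 -9100/8181 -9 -5 S
final -9 -4 W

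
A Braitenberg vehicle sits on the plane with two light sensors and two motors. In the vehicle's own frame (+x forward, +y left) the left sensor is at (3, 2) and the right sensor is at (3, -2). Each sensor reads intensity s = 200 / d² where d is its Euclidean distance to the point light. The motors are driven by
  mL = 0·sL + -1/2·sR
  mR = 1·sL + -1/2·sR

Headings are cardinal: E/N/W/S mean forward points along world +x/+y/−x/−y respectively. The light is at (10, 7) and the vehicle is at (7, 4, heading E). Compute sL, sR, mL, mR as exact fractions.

200 8 -4 196

left sensor world pos  = (10, 6); dL² = 1
right sensor world pos = (10, 2); dR² = 25
sL = 200/1 = 200
sR = 200/25 = 8
mL = 0·sL + -1/2·sR = -4
mR = 1·sL + -1/2·sR = 196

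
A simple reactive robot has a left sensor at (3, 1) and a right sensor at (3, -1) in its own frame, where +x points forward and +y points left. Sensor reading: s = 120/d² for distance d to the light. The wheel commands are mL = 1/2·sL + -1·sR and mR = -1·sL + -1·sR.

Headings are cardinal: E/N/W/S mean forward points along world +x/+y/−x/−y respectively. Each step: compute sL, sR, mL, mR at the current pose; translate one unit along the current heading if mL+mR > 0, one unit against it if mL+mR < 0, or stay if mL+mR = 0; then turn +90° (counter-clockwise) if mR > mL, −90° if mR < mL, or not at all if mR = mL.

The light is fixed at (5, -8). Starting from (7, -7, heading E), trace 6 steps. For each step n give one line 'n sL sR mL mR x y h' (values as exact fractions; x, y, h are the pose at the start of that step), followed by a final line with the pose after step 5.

0 120/29 24/5 -396/145 -1296/145 7 -7 E
1 15 30 -45/2 -45 6 -7 S
2 24 120/13 36/13 -432/13 6 -6 W
3 60/13 60/17 -270/221 -1800/221 7 -6 N
4 120/29 24/5 -396/145 -1296/145 7 -7 E
5 15 30 -45/2 -45 6 -7 S
final 6 -6 W

n=0: pose=(7,-7,E); sL=120/29, sR=24/5; mL=-396/145, mR=-1296/145; mL+mR=-1692/145 → advance -1; mR−mL=-180/29 → turn -1·90°
n=1: pose=(6,-7,S); sL=15, sR=30; mL=-45/2, mR=-45; mL+mR=-135/2 → advance -1; mR−mL=-45/2 → turn -1·90°
n=2: pose=(6,-6,W); sL=24, sR=120/13; mL=36/13, mR=-432/13; mL+mR=-396/13 → advance -1; mR−mL=-36 → turn -1·90°
n=3: pose=(7,-6,N); sL=60/13, sR=60/17; mL=-270/221, mR=-1800/221; mL+mR=-2070/221 → advance -1; mR−mL=-90/13 → turn -1·90°
n=4: pose=(7,-7,E); sL=120/29, sR=24/5; mL=-396/145, mR=-1296/145; mL+mR=-1692/145 → advance -1; mR−mL=-180/29 → turn -1·90°
n=5: pose=(6,-7,S); sL=15, sR=30; mL=-45/2, mR=-45; mL+mR=-135/2 → advance -1; mR−mL=-45/2 → turn -1·90°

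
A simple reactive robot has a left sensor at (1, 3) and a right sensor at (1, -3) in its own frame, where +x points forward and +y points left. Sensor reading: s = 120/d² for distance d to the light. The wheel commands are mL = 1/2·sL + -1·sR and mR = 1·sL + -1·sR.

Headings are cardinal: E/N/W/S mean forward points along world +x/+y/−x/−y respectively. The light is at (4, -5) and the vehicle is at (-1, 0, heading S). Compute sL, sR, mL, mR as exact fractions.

left sensor world pos  = (2, -1); dL² = 20
right sensor world pos = (-4, -1); dR² = 80
sL = 120/20 = 6
sR = 120/80 = 3/2
mL = 1/2·sL + -1·sR = 3/2
mR = 1·sL + -1·sR = 9/2

6 3/2 3/2 9/2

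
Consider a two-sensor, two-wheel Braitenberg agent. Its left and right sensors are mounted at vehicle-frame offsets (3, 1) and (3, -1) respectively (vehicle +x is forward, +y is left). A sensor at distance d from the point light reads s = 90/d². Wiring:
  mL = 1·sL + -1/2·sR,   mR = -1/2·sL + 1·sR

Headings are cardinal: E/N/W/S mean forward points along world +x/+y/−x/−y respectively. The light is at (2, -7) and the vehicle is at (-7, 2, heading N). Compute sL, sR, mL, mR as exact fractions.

left sensor world pos  = (-8, 5); dL² = 244
right sensor world pos = (-6, 5); dR² = 208
sL = 90/244 = 45/122
sR = 90/208 = 45/104
mL = 1·sL + -1/2·sR = 1935/12688
mR = -1/2·sL + 1·sR = 1575/6344

45/122 45/104 1935/12688 1575/6344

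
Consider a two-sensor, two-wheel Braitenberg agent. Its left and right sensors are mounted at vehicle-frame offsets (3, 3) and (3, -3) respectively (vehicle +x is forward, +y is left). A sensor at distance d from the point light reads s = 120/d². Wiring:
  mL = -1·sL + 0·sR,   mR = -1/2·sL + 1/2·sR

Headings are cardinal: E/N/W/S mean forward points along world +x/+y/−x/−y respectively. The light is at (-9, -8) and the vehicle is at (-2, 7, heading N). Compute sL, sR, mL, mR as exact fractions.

left sensor world pos  = (-5, 10); dL² = 340
right sensor world pos = (1, 10); dR² = 424
sL = 120/340 = 6/17
sR = 120/424 = 15/53
mL = -1·sL + 0·sR = -6/17
mR = -1/2·sL + 1/2·sR = -63/1802

6/17 15/53 -6/17 -63/1802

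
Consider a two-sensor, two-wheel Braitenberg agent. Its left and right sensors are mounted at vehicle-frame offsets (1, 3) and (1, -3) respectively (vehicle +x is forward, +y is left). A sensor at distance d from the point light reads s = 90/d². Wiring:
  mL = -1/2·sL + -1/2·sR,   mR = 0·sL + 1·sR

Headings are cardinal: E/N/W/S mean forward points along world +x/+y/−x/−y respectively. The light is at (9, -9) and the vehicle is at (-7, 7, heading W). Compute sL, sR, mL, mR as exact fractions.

45/229 9/65 -2493/14885 9/65

left sensor world pos  = (-8, 4); dL² = 458
right sensor world pos = (-8, 10); dR² = 650
sL = 90/458 = 45/229
sR = 90/650 = 9/65
mL = -1/2·sL + -1/2·sR = -2493/14885
mR = 0·sL + 1·sR = 9/65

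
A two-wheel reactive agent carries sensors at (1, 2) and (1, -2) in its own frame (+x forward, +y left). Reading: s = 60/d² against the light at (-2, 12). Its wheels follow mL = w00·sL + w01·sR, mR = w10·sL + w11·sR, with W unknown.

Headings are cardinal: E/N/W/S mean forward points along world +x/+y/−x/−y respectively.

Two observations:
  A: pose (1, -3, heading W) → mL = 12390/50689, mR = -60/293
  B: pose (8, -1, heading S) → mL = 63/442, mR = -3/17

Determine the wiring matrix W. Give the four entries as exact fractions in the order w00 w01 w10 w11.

obs A: pose=(1,-3,W) → sL=60/293, sR=60/173, mL=12390/50689, mR=-60/293
obs B: pose=(8,-1,S) → sL=3/17, sR=3/13, mL=63/442, mR=-3/17
sensor matrix S = [[60/293, 60/173], [3/17, 3/13]]; det S = -156240/11202269
solve [mL_A; mL_B] = S·[w00; w01] and [mR_A; mR_B] = S·[w10; w11]:
  w00 = -1/2, w01 = 1, w10 = -1, w11 = 0

-1/2 1 -1 0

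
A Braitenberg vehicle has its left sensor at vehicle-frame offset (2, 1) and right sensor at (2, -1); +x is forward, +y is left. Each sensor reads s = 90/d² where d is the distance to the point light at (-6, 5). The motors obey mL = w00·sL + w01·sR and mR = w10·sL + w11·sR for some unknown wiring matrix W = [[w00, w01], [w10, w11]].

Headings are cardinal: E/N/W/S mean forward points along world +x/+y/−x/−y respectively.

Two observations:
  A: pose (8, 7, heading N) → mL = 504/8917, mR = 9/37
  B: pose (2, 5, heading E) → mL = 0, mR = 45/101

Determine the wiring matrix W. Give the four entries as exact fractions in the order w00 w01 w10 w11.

1/2 -1/2 1/2 0

obs A: pose=(8,7,N) → sL=18/37, sR=90/241, mL=504/8917, mR=9/37
obs B: pose=(2,5,E) → sL=90/101, sR=90/101, mL=0, mR=45/101
sensor matrix S = [[18/37, 90/241], [90/101, 90/101]]; det S = 90720/900617
solve [mL_A; mL_B] = S·[w00; w01] and [mR_A; mR_B] = S·[w10; w11]:
  w00 = 1/2, w01 = -1/2, w10 = 1/2, w11 = 0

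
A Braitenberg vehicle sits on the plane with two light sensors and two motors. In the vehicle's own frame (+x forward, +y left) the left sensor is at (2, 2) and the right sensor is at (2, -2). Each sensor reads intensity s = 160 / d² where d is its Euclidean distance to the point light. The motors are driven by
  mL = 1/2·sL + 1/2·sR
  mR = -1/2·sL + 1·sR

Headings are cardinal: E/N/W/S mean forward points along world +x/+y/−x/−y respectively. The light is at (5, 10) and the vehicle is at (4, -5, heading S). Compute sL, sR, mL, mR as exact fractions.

left sensor world pos  = (6, -7); dL² = 290
right sensor world pos = (2, -7); dR² = 298
sL = 160/290 = 16/29
sR = 160/298 = 80/149
mL = 1/2·sL + 1/2·sR = 2352/4321
mR = -1/2·sL + 1·sR = 1128/4321

16/29 80/149 2352/4321 1128/4321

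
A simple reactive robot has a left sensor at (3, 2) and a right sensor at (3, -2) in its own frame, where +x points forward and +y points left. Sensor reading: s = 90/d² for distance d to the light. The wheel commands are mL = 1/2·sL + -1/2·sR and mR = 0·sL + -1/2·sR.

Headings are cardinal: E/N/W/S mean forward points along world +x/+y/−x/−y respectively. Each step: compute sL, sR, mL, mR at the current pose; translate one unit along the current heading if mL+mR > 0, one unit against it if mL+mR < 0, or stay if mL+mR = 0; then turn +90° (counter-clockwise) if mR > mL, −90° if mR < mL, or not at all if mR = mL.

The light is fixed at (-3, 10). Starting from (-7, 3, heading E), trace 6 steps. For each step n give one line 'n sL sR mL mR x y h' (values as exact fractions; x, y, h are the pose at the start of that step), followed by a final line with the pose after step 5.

0 45/13 45/41 630/533 -45/82 -7 3 E
1 90/101 18/25 216/2525 -9/25 -6 3 S
2 9/10 45/26 -27/65 -45/52 -6 4 W
3 18/5 10 -16/5 -5 -5 4 N
4 45/13 45/41 630/533 -45/82 -5 3 E
5 90/101 90/109 360/11009 -45/109 -4 3 S
final -4 4 W

n=0: pose=(-7,3,E); sL=45/13, sR=45/41; mL=630/533, mR=-45/82; mL+mR=675/1066 → advance +1; mR−mL=-45/26 → turn -1·90°
n=1: pose=(-6,3,S); sL=90/101, sR=18/25; mL=216/2525, mR=-9/25; mL+mR=-693/2525 → advance -1; mR−mL=-45/101 → turn -1·90°
n=2: pose=(-6,4,W); sL=9/10, sR=45/26; mL=-27/65, mR=-45/52; mL+mR=-333/260 → advance -1; mR−mL=-9/20 → turn -1·90°
n=3: pose=(-5,4,N); sL=18/5, sR=10; mL=-16/5, mR=-5; mL+mR=-41/5 → advance -1; mR−mL=-9/5 → turn -1·90°
n=4: pose=(-5,3,E); sL=45/13, sR=45/41; mL=630/533, mR=-45/82; mL+mR=675/1066 → advance +1; mR−mL=-45/26 → turn -1·90°
n=5: pose=(-4,3,S); sL=90/101, sR=90/109; mL=360/11009, mR=-45/109; mL+mR=-4185/11009 → advance -1; mR−mL=-45/101 → turn -1·90°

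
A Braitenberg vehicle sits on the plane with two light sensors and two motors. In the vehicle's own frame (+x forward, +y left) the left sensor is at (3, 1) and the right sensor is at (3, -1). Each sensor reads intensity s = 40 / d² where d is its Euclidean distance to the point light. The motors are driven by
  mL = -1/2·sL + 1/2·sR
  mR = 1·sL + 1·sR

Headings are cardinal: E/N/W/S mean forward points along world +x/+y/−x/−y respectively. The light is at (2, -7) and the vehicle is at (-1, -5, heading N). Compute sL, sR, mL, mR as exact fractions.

40/41 40/29 240/1189 2800/1189

left sensor world pos  = (-2, -2); dL² = 41
right sensor world pos = (0, -2); dR² = 29
sL = 40/41 = 40/41
sR = 40/29 = 40/29
mL = -1/2·sL + 1/2·sR = 240/1189
mR = 1·sL + 1·sR = 2800/1189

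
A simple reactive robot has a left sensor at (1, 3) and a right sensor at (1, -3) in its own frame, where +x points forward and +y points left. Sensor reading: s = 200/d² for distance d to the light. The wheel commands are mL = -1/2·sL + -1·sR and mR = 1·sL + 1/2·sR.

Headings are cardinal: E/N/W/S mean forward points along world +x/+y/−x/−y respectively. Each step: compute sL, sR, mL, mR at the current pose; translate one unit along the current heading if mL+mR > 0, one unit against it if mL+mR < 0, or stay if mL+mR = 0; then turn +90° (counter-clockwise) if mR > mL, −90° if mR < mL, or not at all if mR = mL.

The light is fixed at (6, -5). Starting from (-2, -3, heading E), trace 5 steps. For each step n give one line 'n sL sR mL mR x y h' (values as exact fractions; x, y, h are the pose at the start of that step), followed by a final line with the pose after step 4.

n=0: pose=(-2,-3,E); sL=100/37, sR=4; mL=-198/37, mR=174/37; mL+mR=-24/37 → advance -1; mR−mL=372/37 → turn +1·90°
n=1: pose=(-3,-3,N); sL=200/153, sR=40/9; mL=-260/51, mR=60/17; mL+mR=-80/51 → advance -1; mR−mL=440/51 → turn +1·90°
n=2: pose=(-3,-4,W); sL=25/13, sR=50/29; mL=-2025/754, mR=1050/377; mL+mR=75/754 → advance +1; mR−mL=4125/754 → turn +1·90°
n=3: pose=(-4,-4,S); sL=200/49, sR=200/169; mL=-26700/8281, mR=38700/8281; mL+mR=12000/8281 → advance +1; mR−mL=65400/8281 → turn +1·90°
n=4: pose=(-4,-5,E); sL=20/9, sR=20/9; mL=-10/3, mR=10/3; mL+mR=0 → advance +0; mR−mL=20/3 → turn +1·90°

0 100/37 4 -198/37 174/37 -2 -3 E
1 200/153 40/9 -260/51 60/17 -3 -3 N
2 25/13 50/29 -2025/754 1050/377 -3 -4 W
3 200/49 200/169 -26700/8281 38700/8281 -4 -4 S
4 20/9 20/9 -10/3 10/3 -4 -5 E
final -4 -5 N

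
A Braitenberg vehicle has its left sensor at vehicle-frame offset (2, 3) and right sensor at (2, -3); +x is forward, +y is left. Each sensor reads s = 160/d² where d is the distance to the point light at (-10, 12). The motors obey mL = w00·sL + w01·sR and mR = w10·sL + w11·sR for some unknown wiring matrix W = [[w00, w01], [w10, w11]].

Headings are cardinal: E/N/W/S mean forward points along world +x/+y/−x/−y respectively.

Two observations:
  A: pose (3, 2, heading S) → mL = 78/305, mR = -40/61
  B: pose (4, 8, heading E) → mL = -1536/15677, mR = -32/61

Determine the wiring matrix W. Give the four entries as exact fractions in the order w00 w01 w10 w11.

obs A: pose=(3,2,S) → sL=2/5, sR=40/61, mL=78/305, mR=-40/61
obs B: pose=(4,8,E) → sL=160/257, sR=32/61, mL=-1536/15677, mR=-32/61
sensor matrix S = [[2/5, 40/61], [160/257, 32/61]]; det S = -15552/78385
solve [mL_A; mL_B] = S·[w00; w01] and [mR_A; mR_B] = S·[w10; w11]:
  w00 = -1, w01 = 1, w10 = 0, w11 = -1

-1 1 0 -1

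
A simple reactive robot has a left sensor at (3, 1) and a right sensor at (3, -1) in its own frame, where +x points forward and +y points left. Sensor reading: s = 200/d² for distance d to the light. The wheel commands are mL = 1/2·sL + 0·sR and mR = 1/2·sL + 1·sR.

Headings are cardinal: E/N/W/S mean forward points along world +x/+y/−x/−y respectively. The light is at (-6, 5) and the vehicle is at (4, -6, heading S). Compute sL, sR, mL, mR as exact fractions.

200/317 200/277 100/317 91100/87809

left sensor world pos  = (5, -9); dL² = 317
right sensor world pos = (3, -9); dR² = 277
sL = 200/317 = 200/317
sR = 200/277 = 200/277
mL = 1/2·sL + 0·sR = 100/317
mR = 1/2·sL + 1·sR = 91100/87809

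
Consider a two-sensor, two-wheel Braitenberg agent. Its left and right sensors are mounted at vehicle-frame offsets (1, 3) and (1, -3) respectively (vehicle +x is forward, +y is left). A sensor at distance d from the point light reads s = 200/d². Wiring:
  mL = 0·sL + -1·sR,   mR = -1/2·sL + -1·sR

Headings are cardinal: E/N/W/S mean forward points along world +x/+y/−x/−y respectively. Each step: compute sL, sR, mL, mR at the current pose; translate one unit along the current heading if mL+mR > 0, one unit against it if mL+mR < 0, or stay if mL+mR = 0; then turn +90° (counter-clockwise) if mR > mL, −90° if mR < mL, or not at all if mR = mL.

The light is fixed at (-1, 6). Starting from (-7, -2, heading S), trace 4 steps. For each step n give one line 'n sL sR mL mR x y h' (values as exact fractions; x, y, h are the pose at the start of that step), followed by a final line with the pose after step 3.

n=0: pose=(-7,-2,S); sL=20/9, sR=100/81; mL=-100/81, mR=-190/81; mL+mR=-290/81 → advance -1; mR−mL=-10/9 → turn -1·90°
n=1: pose=(-7,-1,W); sL=200/149, sR=40/13; mL=-40/13, mR=-7260/1937; mL+mR=-13220/1937 → advance -1; mR−mL=-100/149 → turn -1·90°
n=2: pose=(-6,-1,N); sL=2, sR=5; mL=-5, mR=-6; mL+mR=-11 → advance -1; mR−mL=-1 → turn -1·90°
n=3: pose=(-6,-2,E); sL=200/41, sR=200/137; mL=-200/137, mR=-21900/5617; mL+mR=-30100/5617 → advance -1; mR−mL=-100/41 → turn -1·90°

0 20/9 100/81 -100/81 -190/81 -7 -2 S
1 200/149 40/13 -40/13 -7260/1937 -7 -1 W
2 2 5 -5 -6 -6 -1 N
3 200/41 200/137 -200/137 -21900/5617 -6 -2 E
final -7 -2 S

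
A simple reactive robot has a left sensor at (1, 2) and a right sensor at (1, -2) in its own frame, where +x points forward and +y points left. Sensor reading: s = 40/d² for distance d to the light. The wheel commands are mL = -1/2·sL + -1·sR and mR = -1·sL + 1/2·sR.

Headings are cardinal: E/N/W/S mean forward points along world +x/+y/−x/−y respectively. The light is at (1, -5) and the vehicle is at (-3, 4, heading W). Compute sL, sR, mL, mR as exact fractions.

20/37 20/73 -1470/2701 -1090/2701

left sensor world pos  = (-4, 2); dL² = 74
right sensor world pos = (-4, 6); dR² = 146
sL = 40/74 = 20/37
sR = 40/146 = 20/73
mL = -1/2·sL + -1·sR = -1470/2701
mR = -1·sL + 1/2·sR = -1090/2701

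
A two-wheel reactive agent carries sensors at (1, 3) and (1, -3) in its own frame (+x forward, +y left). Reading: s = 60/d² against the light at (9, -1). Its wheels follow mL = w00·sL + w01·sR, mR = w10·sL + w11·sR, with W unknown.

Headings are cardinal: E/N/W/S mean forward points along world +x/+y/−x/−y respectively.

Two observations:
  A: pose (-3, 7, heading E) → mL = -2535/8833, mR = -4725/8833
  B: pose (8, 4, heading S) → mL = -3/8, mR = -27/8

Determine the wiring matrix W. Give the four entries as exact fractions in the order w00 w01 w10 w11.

obs A: pose=(-3,7,E) → sL=30/121, sR=30/73, mL=-2535/8833, mR=-4725/8833
obs B: pose=(8,4,S) → sL=3, sR=15/8, mL=-3/8, mR=-27/8
sensor matrix S = [[30/121, 30/73], [3, 15/8]]; det S = -27135/35332
solve [mL_A; mL_B] = S·[w00; w01] and [mR_A; mR_B] = S·[w10; w11]:
  w00 = 1/2, w01 = -1, w10 = -1/2, w11 = -1

1/2 -1 -1/2 -1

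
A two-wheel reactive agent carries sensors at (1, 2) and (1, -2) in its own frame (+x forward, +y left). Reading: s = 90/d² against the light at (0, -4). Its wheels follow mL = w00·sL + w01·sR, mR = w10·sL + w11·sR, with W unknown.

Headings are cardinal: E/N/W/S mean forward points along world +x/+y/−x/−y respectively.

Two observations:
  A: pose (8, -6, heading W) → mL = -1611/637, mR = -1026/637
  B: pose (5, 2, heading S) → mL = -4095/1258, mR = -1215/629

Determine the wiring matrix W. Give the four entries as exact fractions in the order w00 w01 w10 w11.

-1/2 -1 -1/2 -1/2

obs A: pose=(8,-6,W) → sL=18/13, sR=90/49, mL=-1611/637, mR=-1026/637
obs B: pose=(5,2,S) → sL=45/37, sR=45/17, mL=-4095/1258, mR=-1215/629
sensor matrix S = [[18/13, 90/49], [45/37, 45/17]]; det S = 573480/400673
solve [mL_A; mL_B] = S·[w00; w01] and [mR_A; mR_B] = S·[w10; w11]:
  w00 = -1/2, w01 = -1, w10 = -1/2, w11 = -1/2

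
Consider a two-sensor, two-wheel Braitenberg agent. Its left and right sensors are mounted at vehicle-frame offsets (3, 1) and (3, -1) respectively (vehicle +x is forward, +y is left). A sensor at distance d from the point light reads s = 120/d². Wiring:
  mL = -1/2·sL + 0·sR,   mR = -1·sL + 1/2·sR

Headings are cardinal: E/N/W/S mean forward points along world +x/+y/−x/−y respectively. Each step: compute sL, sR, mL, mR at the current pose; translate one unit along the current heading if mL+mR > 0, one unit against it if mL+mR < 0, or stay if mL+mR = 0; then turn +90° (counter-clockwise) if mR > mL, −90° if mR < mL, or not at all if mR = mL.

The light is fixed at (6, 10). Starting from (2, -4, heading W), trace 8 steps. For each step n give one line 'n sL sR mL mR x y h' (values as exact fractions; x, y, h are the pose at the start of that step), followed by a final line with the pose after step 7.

0 60/137 60/109 -30/137 -2430/14933 2 -4 W
1 120/293 24/61 -60/293 -3804/17873 3 -4 S
2 15/29 2/3 -15/58 -16/87 3 -3 W
3 120/257 24/53 -60/257 -3276/13621 4 -3 S
4 60/97 60/73 -30/97 -1470/7081 4 -2 W
5 8/15 120/229 -4/15 -932/3435 5 -2 S
6 3/4 30/29 -3/8 -27/116 5 -1 W
7 120/197 120/197 -60/197 -60/197 6 -1 S
final 6 0 S

n=0: pose=(2,-4,W); sL=60/137, sR=60/109; mL=-30/137, mR=-2430/14933; mL+mR=-5700/14933 → advance -1; mR−mL=840/14933 → turn +1·90°
n=1: pose=(3,-4,S); sL=120/293, sR=24/61; mL=-60/293, mR=-3804/17873; mL+mR=-7464/17873 → advance -1; mR−mL=-144/17873 → turn -1·90°
n=2: pose=(3,-3,W); sL=15/29, sR=2/3; mL=-15/58, mR=-16/87; mL+mR=-77/174 → advance -1; mR−mL=13/174 → turn +1·90°
n=3: pose=(4,-3,S); sL=120/257, sR=24/53; mL=-60/257, mR=-3276/13621; mL+mR=-6456/13621 → advance -1; mR−mL=-96/13621 → turn -1·90°
n=4: pose=(4,-2,W); sL=60/97, sR=60/73; mL=-30/97, mR=-1470/7081; mL+mR=-3660/7081 → advance -1; mR−mL=720/7081 → turn +1·90°
n=5: pose=(5,-2,S); sL=8/15, sR=120/229; mL=-4/15, mR=-932/3435; mL+mR=-616/1145 → advance -1; mR−mL=-16/3435 → turn -1·90°
n=6: pose=(5,-1,W); sL=3/4, sR=30/29; mL=-3/8, mR=-27/116; mL+mR=-141/232 → advance -1; mR−mL=33/232 → turn +1·90°
n=7: pose=(6,-1,S); sL=120/197, sR=120/197; mL=-60/197, mR=-60/197; mL+mR=-120/197 → advance -1; mR−mL=0 → turn +0·90°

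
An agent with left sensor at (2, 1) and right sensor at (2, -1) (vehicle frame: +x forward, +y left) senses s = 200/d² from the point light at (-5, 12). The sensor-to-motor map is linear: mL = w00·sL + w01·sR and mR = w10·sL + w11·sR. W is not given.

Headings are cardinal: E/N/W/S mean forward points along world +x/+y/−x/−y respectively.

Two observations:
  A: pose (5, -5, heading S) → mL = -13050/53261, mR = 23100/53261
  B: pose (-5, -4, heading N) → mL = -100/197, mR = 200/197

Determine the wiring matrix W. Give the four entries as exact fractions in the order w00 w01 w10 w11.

1/2 -1 1/2 1/2

obs A: pose=(5,-5,S) → sL=100/241, sR=100/221, mL=-13050/53261, mR=23100/53261
obs B: pose=(-5,-4,N) → sL=200/197, sR=200/197, mL=-100/197, mR=200/197
sensor matrix S = [[100/241, 100/221], [200/197, 200/197]]; det S = -400000/10492417
solve [mL_A; mL_B] = S·[w00; w01] and [mR_A; mR_B] = S·[w10; w11]:
  w00 = 1/2, w01 = -1, w10 = 1/2, w11 = 1/2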